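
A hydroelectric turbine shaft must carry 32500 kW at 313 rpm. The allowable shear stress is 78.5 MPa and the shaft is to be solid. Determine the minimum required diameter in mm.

401 mm

ω = 2π·313/60 = 32.78 rad/s, so T = P/ω = 32500×10³ / 32.78 = 991500 N·m.
For a solid shaft τ_max = 16T/(πd³), so d = (16T/(π τ_allow))^(1/3) = (16·991500/(π·7.85×10^7))^(1/3) = 0.4007 m.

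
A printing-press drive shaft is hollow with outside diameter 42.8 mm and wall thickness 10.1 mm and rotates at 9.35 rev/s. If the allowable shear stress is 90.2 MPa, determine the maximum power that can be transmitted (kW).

75.2 kW

J = π(d_o⁴ − d_i⁴)/32 = π(0.0428⁴ − 0.0226⁴)/32 = 3.038×10^-7 m⁴.
T_max = τ_allow·J/r = 9.02×10^7 × 3.038×10^-7 / 0.0214 = 1281 N·m.
ω = 2π·9.35 = 58.75 rad/s, so P_max = T_max·ω = 7.523×10^4 W.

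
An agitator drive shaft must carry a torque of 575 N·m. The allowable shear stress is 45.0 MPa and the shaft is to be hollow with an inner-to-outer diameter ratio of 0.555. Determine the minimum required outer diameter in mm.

For a hollow shaft with d_i/d_o = 0.555: τ_max = 16T/(π d_o³ (1−k⁴)), so d_o = [16T/(π τ_allow (1−k⁴))]^(1/3) = [16·575.0/(π·4.50×10^7·0.9051)]^(1/3) = 0.04158 m.

41.6 mm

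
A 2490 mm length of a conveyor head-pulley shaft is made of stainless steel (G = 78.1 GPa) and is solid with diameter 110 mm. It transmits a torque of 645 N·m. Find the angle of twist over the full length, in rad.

0.00143 rad

J = πd⁴/32 = π(0.110)⁴/32 = 1.437×10^-5 m⁴.
θ = T·L/(G·J) = 645.0 × 2.49 / (78.1×10⁹ × 1.437×10^-5) = 1.431×10^-3 rad.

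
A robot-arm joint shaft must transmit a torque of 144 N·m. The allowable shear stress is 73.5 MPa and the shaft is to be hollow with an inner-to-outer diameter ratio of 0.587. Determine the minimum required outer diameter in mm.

For a hollow shaft with d_i/d_o = 0.587: τ_max = 16T/(π d_o³ (1−k⁴)), so d_o = [16T/(π τ_allow (1−k⁴))]^(1/3) = [16·144.0/(π·7.35×10^7·0.8813)]^(1/3) = 0.02245 m.

22.5 mm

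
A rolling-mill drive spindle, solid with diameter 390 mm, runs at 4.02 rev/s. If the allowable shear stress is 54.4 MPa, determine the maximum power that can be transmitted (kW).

16000 kW

J = πd⁴/32 = π(0.390)⁴/32 = 2.271×10^-3 m⁴.
T_max = τ_allow·J/r = 5.44×10^7 × 2.271×10^-3 / 0.195 = 633600 N·m.
ω = 2π·4.02 = 25.26 rad/s, so P_max = T_max·ω = 1.600×10^7 W.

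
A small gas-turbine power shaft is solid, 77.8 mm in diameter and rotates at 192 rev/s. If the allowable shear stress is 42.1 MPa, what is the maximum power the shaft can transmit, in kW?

J = πd⁴/32 = π(0.0778)⁴/32 = 3.597×10^-6 m⁴.
T_max = τ_allow·J/r = 4.21×10^7 × 3.597×10^-6 / 0.0389 = 3893 N·m.
ω = 2π·192 = 1206 rad/s, so P_max = T_max·ω = 4.696×10^6 W.

4700 kW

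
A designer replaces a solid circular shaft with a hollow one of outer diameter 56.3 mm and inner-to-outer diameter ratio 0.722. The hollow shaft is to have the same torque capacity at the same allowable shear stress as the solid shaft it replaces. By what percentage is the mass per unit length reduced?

Equal τ_max and T ⇒ the solid shaft needs d_s³ = d_o³(1−k⁴), so d_s = 56.3·(1−0.722⁴)^(1/3) = 50.65 mm.
Area ratio A_h/A_s = d_o²(1−k²)/d_s² = (1−k²)/(1−k⁴)^(2/3) = 0.5914.
Mass saving = 1 − 0.5914 = 40.9 %.

40.9 %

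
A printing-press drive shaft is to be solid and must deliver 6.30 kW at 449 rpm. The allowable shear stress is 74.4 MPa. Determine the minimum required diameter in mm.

20.9 mm

ω = 2π·449/60 = 47.02 rad/s, so T = P/ω = 6.30×10³ / 47.02 = 134.0 N·m.
For a solid shaft τ_max = 16T/(πd³), so d = (16T/(π τ_allow))^(1/3) = (16·134.0/(π·7.44×10^7))^(1/3) = 0.02093 m.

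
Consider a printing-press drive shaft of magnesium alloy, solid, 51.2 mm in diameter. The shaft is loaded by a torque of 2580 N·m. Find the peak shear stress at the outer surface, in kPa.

97900 kPa

J = πd⁴/32 = π(0.0512)⁴/32 = 6.747×10^-7 m⁴.
τ_max = T·r/J = 2580 × 0.0256 / 6.747×10^-7 = 9.790×10^7 Pa.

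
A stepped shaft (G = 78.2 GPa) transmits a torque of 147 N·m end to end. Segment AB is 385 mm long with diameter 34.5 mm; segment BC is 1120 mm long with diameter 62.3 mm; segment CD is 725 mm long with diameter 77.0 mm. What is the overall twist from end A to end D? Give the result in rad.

0.00702 rad

J_AB = π(0.0345)⁴/32 = 1.39×10^-7 m⁴; J_BC = π(0.0623)⁴/32 = 1.48×10^-6 m⁴; J_CD = π(0.0770)⁴/32 = 3.45×10^-6 m⁴.
θ = (T/G)·Σ L_i/J_i = (147.0/78.2×10⁹)·(0.385/1.39×10^-7 + 1.12/1.48×10^-6 + 0.725/3.45×10^-6) = 7.022×10^-3 rad.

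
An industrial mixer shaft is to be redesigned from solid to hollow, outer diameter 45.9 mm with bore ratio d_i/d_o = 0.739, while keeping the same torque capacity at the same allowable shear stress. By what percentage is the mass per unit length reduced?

Equal τ_max and T ⇒ the solid shaft needs d_s³ = d_o³(1−k⁴), so d_s = 45.9·(1−0.739⁴)^(1/3) = 40.79 mm.
Area ratio A_h/A_s = d_o²(1−k²)/d_s² = (1−k²)/(1−k⁴)^(2/3) = 0.5748.
Mass saving = 1 − 0.5748 = 42.5 %.

42.5 %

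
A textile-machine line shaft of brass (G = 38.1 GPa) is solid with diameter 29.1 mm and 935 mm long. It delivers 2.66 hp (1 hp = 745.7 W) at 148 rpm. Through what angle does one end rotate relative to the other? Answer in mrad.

44.6 mrad

ω = 2π·148/60 = 15.50 rad/s, so T = P/ω = 2.66×745.7 / 15.50 = 128.0 N·m.
J = πd⁴/32 = π(0.0291)⁴/32 = 7.040×10^-8 m⁴.
θ = T·L/(G·J) = 128.0 × 0.935 / (38.1×10⁹ × 7.040×10^-8) = 0.04461 rad.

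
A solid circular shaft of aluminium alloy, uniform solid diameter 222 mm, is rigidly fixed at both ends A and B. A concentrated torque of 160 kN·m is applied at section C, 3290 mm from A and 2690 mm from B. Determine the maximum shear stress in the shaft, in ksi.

With uniform GJ and both ends fixed, compatibility θ_AC = θ_CB gives T_A·a = T_B·b, together with T_A + T_B = T₀.
T_A = T₀·b/(a+b) = 160000·2690/5980 = 71970 N·m; T_B = 88030 N·m.
τ in each portion: τ_AC = 3.35×10^7 Pa, τ_CB = 4.10×10^7 Pa; maximum is in CB.
τ_max = T_CB·r/J = 88030·0.111/2.38×10^-4 = 4.098×10^7 Pa.

5.94 ksi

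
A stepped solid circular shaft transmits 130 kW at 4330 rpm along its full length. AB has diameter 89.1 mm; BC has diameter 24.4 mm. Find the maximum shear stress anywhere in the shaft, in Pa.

1.01e8 Pa

ω = 2π·4330/60 = 453.4 rad/s, so T = P/ω = 130×10³ / 453.4 = 286.7 N·m.
Under the same torque, τ_max = 16T/(πd³) is largest where d is smallest — segment BC (d = 24.4 mm).
τ_max = 16·286.7/(π·(0.0244)³) = 1.005×10^8 Pa.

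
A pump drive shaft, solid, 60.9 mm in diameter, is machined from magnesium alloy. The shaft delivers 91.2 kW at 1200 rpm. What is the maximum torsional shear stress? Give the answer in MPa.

16.4 MPa

ω = 2π·1200/60 = 125.7 rad/s, so T = P/ω = 91.2×10³ / 125.7 = 725.7 N·m.
J = πd⁴/32 = π(0.0609)⁴/32 = 1.350×10^-6 m⁴.
τ_max = T·r/J = 725.7 × 0.0304 / 1.350×10^-6 = 1.636×10^7 Pa.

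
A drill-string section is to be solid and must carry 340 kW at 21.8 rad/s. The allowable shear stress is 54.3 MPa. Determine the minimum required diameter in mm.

114 mm

ω = 21.8 rad/s, so T = P/ω = 340×10³ / 21.80 = 15600 N·m.
For a solid shaft τ_max = 16T/(πd³), so d = (16T/(π τ_allow))^(1/3) = (16·15600/(π·5.43×10^7))^(1/3) = 0.1135 m.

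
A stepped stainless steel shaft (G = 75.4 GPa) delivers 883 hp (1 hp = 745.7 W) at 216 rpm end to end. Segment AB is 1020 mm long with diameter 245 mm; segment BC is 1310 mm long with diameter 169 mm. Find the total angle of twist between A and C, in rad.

0.00743 rad

ω = 2π·216/60 = 22.62 rad/s, so T = P/ω = 883×745.7 / 22.62 = 29110 N·m.
J_AB = π(0.245)⁴/32 = 3.54×10^-4 m⁴; J_BC = π(0.169)⁴/32 = 8.01×10^-5 m⁴.
θ = (T/G)·Σ L_i/J_i = (29110/75.4×10⁹)·(1.02/3.54×10^-4 + 1.31/8.01×10^-5) = 7.429×10^-3 rad.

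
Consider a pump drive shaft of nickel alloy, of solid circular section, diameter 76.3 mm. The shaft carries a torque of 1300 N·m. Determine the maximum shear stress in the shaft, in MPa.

J = πd⁴/32 = π(0.0763)⁴/32 = 3.327×10^-6 m⁴.
τ_max = T·r/J = 1300 × 0.0381 / 3.327×10^-6 = 1.491×10^7 Pa.

14.9 MPa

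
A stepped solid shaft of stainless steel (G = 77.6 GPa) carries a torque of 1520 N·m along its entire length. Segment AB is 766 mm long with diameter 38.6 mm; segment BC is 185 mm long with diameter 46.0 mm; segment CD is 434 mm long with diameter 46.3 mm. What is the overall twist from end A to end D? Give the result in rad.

0.0959 rad

J_AB = π(0.0386)⁴/32 = 2.18×10^-7 m⁴; J_BC = π(0.0460)⁴/32 = 4.40×10^-7 m⁴; J_CD = π(0.0463)⁴/32 = 4.51×10^-7 m⁴.
θ = (T/G)·Σ L_i/J_i = (1520/77.6×10⁹)·(0.766/2.18×10^-7 + 0.185/4.40×10^-7 + 0.434/4.51×10^-7) = 0.09593 rad.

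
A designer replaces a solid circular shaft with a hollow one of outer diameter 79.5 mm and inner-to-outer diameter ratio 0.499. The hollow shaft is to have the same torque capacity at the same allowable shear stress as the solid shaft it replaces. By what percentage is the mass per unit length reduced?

21.6 %

Equal τ_max and T ⇒ the solid shaft needs d_s³ = d_o³(1−k⁴), so d_s = 79.5·(1−0.499⁴)^(1/3) = 77.82 mm.
Area ratio A_h/A_s = d_o²(1−k²)/d_s² = (1−k²)/(1−k⁴)^(2/3) = 0.7837.
Mass saving = 1 − 0.7837 = 21.6 %.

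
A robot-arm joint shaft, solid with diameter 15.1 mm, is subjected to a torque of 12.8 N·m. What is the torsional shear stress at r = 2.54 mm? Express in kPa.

J = πd⁴/32 = π(0.0151)⁴/32 = 5.104×10^-9 m⁴.
Shear stress varies linearly with radius: τ = T·r/J = 12.80 × 0.00254 / 5.104×10^-9 = 6.370×10^6 Pa.

6370 kPa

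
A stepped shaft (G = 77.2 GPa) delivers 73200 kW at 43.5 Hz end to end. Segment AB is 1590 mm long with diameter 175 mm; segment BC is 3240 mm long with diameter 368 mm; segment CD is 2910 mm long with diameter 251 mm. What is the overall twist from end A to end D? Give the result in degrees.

ω = 2π·43.5 = 273.3 rad/s, so T = P/ω = 73200×10³ / 273.3 = 267800 N·m.
J_AB = π(0.175)⁴/32 = 9.21×10^-5 m⁴; J_BC = π(0.368)⁴/32 = 1.80×10^-3 m⁴; J_CD = π(0.251)⁴/32 = 3.90×10^-4 m⁴.
θ = (T/G)·Σ L_i/J_i = (267800/77.2×10⁹)·(1.59/9.21×10^-5 + 3.24/1.80×10^-3 + 2.91/3.90×10^-4) = 0.09206 rad.

5.27°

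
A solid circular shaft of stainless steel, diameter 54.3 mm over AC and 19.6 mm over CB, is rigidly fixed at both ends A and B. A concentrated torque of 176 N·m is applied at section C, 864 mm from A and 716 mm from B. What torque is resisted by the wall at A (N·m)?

172 N·m

Compatibility: T_A·a/J_AC = T_B·b/J_CB with T_A + T_B = T₀.
J_AC = 8.53×10^-7 m⁴, J_CB = 1.45×10^-8 m⁴, so T_A = T₀·(J_AC/a)/((J_AC/a)+(J_CB/b)) = 172.5 N·m, T_B = 3.533 N·m.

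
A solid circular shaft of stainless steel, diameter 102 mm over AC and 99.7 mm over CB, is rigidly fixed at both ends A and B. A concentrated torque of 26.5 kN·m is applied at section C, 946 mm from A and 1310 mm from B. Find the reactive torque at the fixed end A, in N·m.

Compatibility: T_A·a/J_AC = T_B·b/J_CB with T_A + T_B = T₀.
J_AC = 1.06×10^-5 m⁴, J_CB = 9.70×10^-6 m⁴, so T_A = T₀·(J_AC/a)/((J_AC/a)+(J_CB/b)) = 15970 N·m, T_B = 10530 N·m.

16000 N·m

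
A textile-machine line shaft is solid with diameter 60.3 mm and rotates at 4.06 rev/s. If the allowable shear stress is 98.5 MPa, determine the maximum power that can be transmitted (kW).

108 kW

J = πd⁴/32 = π(0.0603)⁴/32 = 1.298×10^-6 m⁴.
T_max = τ_allow·J/r = 9.85×10^7 × 1.298×10^-6 / 0.0301 = 4241 N·m.
ω = 2π·4.06 = 25.51 rad/s, so P_max = T_max·ω = 1.082×10^5 W.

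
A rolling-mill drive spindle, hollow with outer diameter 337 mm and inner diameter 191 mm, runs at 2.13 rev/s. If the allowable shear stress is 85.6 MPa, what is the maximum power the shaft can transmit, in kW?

J = π(d_o⁴ − d_i⁴)/32 = π(0.337⁴ − 0.191⁴)/32 = 1.136×10^-3 m⁴.
T_max = τ_allow·J/r = 8.56×10^7 × 1.136×10^-3 / 0.169 = 576900 N·m.
ω = 2π·2.13 = 13.38 rad/s, so P_max = T_max·ω = 7.721×10^6 W.

7720 kW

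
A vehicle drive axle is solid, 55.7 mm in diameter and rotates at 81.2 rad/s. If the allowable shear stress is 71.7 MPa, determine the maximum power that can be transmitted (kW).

J = πd⁴/32 = π(0.0557)⁴/32 = 9.450×10^-7 m⁴.
T_max = τ_allow·J/r = 7.17×10^7 × 9.450×10^-7 / 0.0278 = 2433 N·m.
ω = 81.2 rad/s, so P_max = T_max·ω = 1.975×10^5 W.

198 kW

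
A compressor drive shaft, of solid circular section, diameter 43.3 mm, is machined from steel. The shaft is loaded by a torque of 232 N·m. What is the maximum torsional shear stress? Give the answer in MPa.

J = πd⁴/32 = π(0.0433)⁴/32 = 3.451×10^-7 m⁴.
τ_max = T·r/J = 232.0 × 0.0216 / 3.451×10^-7 = 1.455×10^7 Pa.

14.6 MPa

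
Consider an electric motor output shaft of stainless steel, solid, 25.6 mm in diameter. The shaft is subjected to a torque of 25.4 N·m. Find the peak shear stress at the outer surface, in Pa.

7.71e6 Pa

J = πd⁴/32 = π(0.0256)⁴/32 = 4.217×10^-8 m⁴.
τ_max = T·r/J = 25.40 × 0.0128 / 4.217×10^-8 = 7.711×10^6 Pa.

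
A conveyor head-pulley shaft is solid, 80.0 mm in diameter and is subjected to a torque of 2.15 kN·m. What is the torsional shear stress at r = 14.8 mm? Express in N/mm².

J = πd⁴/32 = π(0.0800)⁴/32 = 4.021×10^-6 m⁴.
Shear stress varies linearly with radius: τ = T·r/J = 2150 × 0.0148 / 4.021×10^-6 = 7.913×10^6 Pa.

7.91 N/mm²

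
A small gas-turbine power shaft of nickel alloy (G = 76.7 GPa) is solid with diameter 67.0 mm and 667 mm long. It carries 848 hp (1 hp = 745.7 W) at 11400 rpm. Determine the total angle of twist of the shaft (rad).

ω = 2π·11400/60 = 1194 rad/s, so T = P/ω = 848×745.7 / 1194 = 529.7 N·m.
J = πd⁴/32 = π(0.0670)⁴/32 = 1.978×10^-6 m⁴.
θ = T·L/(G·J) = 529.7 × 0.667 / (76.7×10⁹ × 1.978×10^-6) = 2.328×10^-3 rad.

0.00233 rad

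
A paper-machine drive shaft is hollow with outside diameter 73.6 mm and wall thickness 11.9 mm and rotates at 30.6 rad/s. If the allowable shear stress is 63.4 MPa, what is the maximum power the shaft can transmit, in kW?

120 kW

J = π(d_o⁴ − d_i⁴)/32 = π(0.0736⁴ − 0.0498⁴)/32 = 2.277×10^-6 m⁴.
T_max = τ_allow·J/r = 6.34×10^7 × 2.277×10^-6 / 0.0368 = 3923 N·m.
ω = 30.6 rad/s, so P_max = T_max·ω = 1.200×10^5 W.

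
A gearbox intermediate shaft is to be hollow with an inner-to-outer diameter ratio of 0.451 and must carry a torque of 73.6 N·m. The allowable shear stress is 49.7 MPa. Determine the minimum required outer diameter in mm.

For a hollow shaft with d_i/d_o = 0.451: τ_max = 16T/(π d_o³ (1−k⁴)), so d_o = [16T/(π τ_allow (1−k⁴))]^(1/3) = [16·73.60/(π·4.97×10^7·0.9586)]^(1/3) = 0.01989 m.

19.9 mm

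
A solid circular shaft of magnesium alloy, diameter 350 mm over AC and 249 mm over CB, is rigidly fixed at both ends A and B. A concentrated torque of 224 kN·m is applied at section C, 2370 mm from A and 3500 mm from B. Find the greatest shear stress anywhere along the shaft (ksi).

3.29 ksi

Compatibility: T_A·a/J_AC = T_B·b/J_CB with T_A + T_B = T₀.
J_AC = 1.47×10^-3 m⁴, J_CB = 3.77×10^-4 m⁴, so T_A = T₀·(J_AC/a)/((J_AC/a)+(J_CB/b)) = 190900 N·m, T_B = 33110 N·m.
τ in each portion: τ_AC = 2.27×10^7 Pa, τ_CB = 1.09×10^7 Pa; maximum is in AC.
τ_max = T_AC·r/J = 190900·0.175/1.47×10^-3 = 2.267×10^7 Pa.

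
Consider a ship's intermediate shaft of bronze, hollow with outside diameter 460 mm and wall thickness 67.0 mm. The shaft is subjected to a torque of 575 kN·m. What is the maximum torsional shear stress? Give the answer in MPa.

J = π(d_o⁴ − d_i⁴)/32 = π(0.460⁴ − 0.326⁴)/32 = 3.287×10^-3 m⁴.
τ_max = T·r/J = 575000 × 0.230 / 3.287×10^-3 = 4.024×10^7 Pa.

40.2 MPa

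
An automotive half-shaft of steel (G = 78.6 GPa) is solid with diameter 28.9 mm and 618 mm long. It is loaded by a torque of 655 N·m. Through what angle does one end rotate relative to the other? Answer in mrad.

75.2 mrad

J = πd⁴/32 = π(0.0289)⁴/32 = 6.848×10^-8 m⁴.
θ = T·L/(G·J) = 655.0 × 0.618 / (78.6×10⁹ × 6.848×10^-8) = 0.07520 rad.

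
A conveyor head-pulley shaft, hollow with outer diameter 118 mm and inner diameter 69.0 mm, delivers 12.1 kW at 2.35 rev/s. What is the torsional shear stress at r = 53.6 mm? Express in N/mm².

ω = 2π·2.35 = 14.77 rad/s, so T = P/ω = 12.1×10³ / 14.77 = 819.5 N·m.
J = π(d_o⁴ − d_i⁴)/32 = π(0.118⁴ − 0.0690⁴)/32 = 1.681×10^-5 m⁴.
Shear stress varies linearly with radius: τ = T·r/J = 819.5 × 0.0536 / 1.681×10^-5 = 2.613×10^6 Pa.

2.61 N/mm²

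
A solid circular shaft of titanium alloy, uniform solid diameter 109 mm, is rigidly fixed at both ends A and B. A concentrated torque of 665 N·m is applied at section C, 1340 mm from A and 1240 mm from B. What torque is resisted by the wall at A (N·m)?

With uniform GJ and both ends fixed, compatibility θ_AC = θ_CB gives T_A·a = T_B·b, together with T_A + T_B = T₀.
T_A = T₀·b/(a+b) = 665.0·1240/2580 = 319.6 N·m; T_B = 345.4 N·m.

320 N·m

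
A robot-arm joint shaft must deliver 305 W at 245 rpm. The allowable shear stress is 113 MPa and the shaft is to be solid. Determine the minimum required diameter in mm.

8.12 mm

ω = 2π·245/60 = 25.66 rad/s, so T = P/ω = 305 / 25.66 = 11.89 N·m.
For a solid shaft τ_max = 16T/(πd³), so d = (16T/(π τ_allow))^(1/3) = (16·11.89/(π·1.13×10^8))^(1/3) = 0.008122 m.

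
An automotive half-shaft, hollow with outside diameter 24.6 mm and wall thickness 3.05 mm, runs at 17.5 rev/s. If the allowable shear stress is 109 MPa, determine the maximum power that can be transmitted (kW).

J = π(d_o⁴ − d_i⁴)/32 = π(0.0246⁴ − 0.0185⁴)/32 = 2.445×10^-8 m⁴.
T_max = τ_allow·J/r = 1.09×10^8 × 2.445×10^-8 / 0.0123 = 216.7 N·m.
ω = 2π·17.5 = 110.0 rad/s, so P_max = T_max·ω = 2.383×10^4 W.

23.8 kW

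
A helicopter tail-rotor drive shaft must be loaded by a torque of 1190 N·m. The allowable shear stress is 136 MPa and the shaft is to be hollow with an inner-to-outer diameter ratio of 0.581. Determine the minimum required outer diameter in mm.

36.9 mm

For a hollow shaft with d_i/d_o = 0.581: τ_max = 16T/(π d_o³ (1−k⁴)), so d_o = [16T/(π τ_allow (1−k⁴))]^(1/3) = [16·1190/(π·1.36×10^8·0.8861)]^(1/3) = 0.03691 m.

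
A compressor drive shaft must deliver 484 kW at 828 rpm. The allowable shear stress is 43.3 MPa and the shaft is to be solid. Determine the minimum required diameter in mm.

86.9 mm

ω = 2π·828/60 = 86.71 rad/s, so T = P/ω = 484×10³ / 86.71 = 5582 N·m.
For a solid shaft τ_max = 16T/(πd³), so d = (16T/(π τ_allow))^(1/3) = (16·5582/(π·4.33×10^7))^(1/3) = 0.08691 m.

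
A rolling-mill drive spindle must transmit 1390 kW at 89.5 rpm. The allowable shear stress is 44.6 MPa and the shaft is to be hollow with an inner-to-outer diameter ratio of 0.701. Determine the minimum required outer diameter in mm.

ω = 2π·89.5/60 = 9.372 rad/s, so T = P/ω = 1390×10³ / 9.372 = 148300 N·m.
For a hollow shaft with d_i/d_o = 0.701: τ_max = 16T/(π d_o³ (1−k⁴)), so d_o = [16T/(π τ_allow (1−k⁴))]^(1/3) = [16·148300/(π·4.46×10^7·0.7585)]^(1/3) = 0.2816 m.

282 mm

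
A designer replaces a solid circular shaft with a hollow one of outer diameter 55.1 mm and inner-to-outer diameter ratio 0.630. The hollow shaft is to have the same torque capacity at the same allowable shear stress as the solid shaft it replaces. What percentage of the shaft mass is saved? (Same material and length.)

Equal τ_max and T ⇒ the solid shaft needs d_s³ = d_o³(1−k⁴), so d_s = 55.1·(1−0.630⁴)^(1/3) = 52.04 mm.
Area ratio A_h/A_s = d_o²(1−k²)/d_s² = (1−k²)/(1−k⁴)^(2/3) = 0.6761.
Mass saving = 1 − 0.6761 = 32.4 %.

32.4 %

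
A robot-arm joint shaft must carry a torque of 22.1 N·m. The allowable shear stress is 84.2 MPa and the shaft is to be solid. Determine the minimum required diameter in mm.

11.0 mm

For a solid shaft τ_max = 16T/(πd³), so d = (16T/(π τ_allow))^(1/3) = (16·22.10/(π·8.42×10^7))^(1/3) = 0.01102 m.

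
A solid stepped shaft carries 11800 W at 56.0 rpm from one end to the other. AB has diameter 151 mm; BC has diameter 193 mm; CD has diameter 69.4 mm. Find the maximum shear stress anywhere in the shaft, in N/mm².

ω = 2π·56.0/60 = 5.864 rad/s, so T = P/ω = 11800 / 5.864 = 2012 N·m.
Under the same torque, τ_max = 16T/(πd³) is largest where d is smallest — segment CD (d = 69.4 mm).
τ_max = 16·2012/(π·(0.0694)³) = 3.066×10^7 Pa.

30.7 N/mm²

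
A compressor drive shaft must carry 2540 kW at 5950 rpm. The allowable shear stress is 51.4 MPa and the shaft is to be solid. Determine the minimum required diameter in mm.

ω = 2π·5950/60 = 623.1 rad/s, so T = P/ω = 2540×10³ / 623.1 = 4077 N·m.
For a solid shaft τ_max = 16T/(πd³), so d = (16T/(π τ_allow))^(1/3) = (16·4077/(π·5.14×10^7))^(1/3) = 0.07392 m.

73.9 mm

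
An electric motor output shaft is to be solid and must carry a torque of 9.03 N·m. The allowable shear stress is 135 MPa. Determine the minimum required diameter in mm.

6.98 mm

For a solid shaft τ_max = 16T/(πd³), so d = (16T/(π τ_allow))^(1/3) = (16·9.030/(π·1.35×10^8))^(1/3) = 0.006984 m.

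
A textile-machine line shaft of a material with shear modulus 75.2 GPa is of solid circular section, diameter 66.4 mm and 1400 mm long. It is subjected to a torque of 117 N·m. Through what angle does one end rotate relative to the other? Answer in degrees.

J = πd⁴/32 = π(0.0664)⁴/32 = 1.908×10^-6 m⁴.
θ = T·L/(G·J) = 117.0 × 1.40 / (75.2×10⁹ × 1.908×10^-6) = 1.141×10^-3 rad.

0.0654°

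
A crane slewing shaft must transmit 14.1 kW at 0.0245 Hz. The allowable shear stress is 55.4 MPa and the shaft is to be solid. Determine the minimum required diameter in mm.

203 mm

ω = 2π·0.0245 = 0.1539 rad/s, so T = P/ω = 14.1×10³ / 0.1539 = 91600 N·m.
For a solid shaft τ_max = 16T/(πd³), so d = (16T/(π τ_allow))^(1/3) = (16·91600/(π·5.54×10^7))^(1/3) = 0.2034 m.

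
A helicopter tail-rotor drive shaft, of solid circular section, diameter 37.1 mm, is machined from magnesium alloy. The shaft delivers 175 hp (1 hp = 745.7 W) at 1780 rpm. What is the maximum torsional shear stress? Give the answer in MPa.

ω = 2π·1780/60 = 186.4 rad/s, so T = P/ω = 175×745.7 / 186.4 = 700.1 N·m.
J = πd⁴/32 = π(0.0371)⁴/32 = 1.860×10^-7 m⁴.
τ_max = T·r/J = 700.1 × 0.0186 / 1.860×10^-7 = 6.982×10^7 Pa.

69.8 MPa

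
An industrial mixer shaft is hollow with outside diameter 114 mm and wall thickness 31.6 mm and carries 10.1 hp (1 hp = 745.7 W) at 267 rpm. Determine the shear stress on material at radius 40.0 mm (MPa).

ω = 2π·267/60 = 27.96 rad/s, so T = P/ω = 10.1×745.7 / 27.96 = 269.4 N·m.
J = π(d_o⁴ − d_i⁴)/32 = π(0.114⁴ − 0.0508⁴)/32 = 1.593×10^-5 m⁴.
Shear stress varies linearly with radius: τ = T·r/J = 269.4 × 0.0400 / 1.593×10^-5 = 6.765×10^5 Pa.

0.676 MPa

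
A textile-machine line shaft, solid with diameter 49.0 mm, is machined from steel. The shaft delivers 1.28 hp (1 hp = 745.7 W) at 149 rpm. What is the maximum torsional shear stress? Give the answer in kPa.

ω = 2π·149/60 = 15.60 rad/s, so T = P/ω = 1.28×745.7 / 15.60 = 61.17 N·m.
J = πd⁴/32 = π(0.0490)⁴/32 = 5.660×10^-7 m⁴.
τ_max = T·r/J = 61.17 × 0.0245 / 5.660×10^-7 = 2.648×10^6 Pa.

2650 kPa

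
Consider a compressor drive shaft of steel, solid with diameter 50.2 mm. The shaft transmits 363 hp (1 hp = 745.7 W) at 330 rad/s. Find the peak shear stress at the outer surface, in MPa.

33.0 MPa

ω = 330 rad/s, so T = P/ω = 363×745.7 / 330.0 = 820.3 N·m.
J = πd⁴/32 = π(0.0502)⁴/32 = 6.235×10^-7 m⁴.
τ_max = T·r/J = 820.3 × 0.0251 / 6.235×10^-7 = 3.302×10^7 Pa.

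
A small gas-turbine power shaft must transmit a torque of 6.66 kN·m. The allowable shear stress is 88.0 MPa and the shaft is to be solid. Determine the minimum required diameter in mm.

72.8 mm

For a solid shaft τ_max = 16T/(πd³), so d = (16T/(π τ_allow))^(1/3) = (16·6660/(π·8.80×10^7))^(1/3) = 0.07278 m.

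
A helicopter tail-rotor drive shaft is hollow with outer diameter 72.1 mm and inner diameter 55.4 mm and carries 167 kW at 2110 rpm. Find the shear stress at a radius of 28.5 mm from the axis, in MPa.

12.5 MPa

ω = 2π·2110/60 = 221.0 rad/s, so T = P/ω = 167×10³ / 221.0 = 755.8 N·m.
J = π(d_o⁴ − d_i⁴)/32 = π(0.0721⁴ − 0.0554⁴)/32 = 1.728×10^-6 m⁴.
Shear stress varies linearly with radius: τ = T·r/J = 755.8 × 0.0285 / 1.728×10^-6 = 1.246×10^7 Pa.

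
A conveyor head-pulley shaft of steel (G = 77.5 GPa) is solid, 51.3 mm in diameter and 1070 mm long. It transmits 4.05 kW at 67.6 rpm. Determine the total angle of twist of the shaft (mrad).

11.6 mrad

ω = 2π·67.6/60 = 7.079 rad/s, so T = P/ω = 4.05×10³ / 7.079 = 572.1 N·m.
J = πd⁴/32 = π(0.0513)⁴/32 = 6.799×10^-7 m⁴.
θ = T·L/(G·J) = 572.1 × 1.07 / (77.5×10⁹ × 6.799×10^-7) = 0.01162 rad.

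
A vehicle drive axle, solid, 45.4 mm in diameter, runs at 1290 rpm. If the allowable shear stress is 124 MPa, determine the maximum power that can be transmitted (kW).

J = πd⁴/32 = π(0.0454)⁴/32 = 4.171×10^-7 m⁴.
T_max = τ_allow·J/r = 1.24×10^8 × 4.171×10^-7 / 0.0227 = 2278 N·m.
ω = 2π·1290/60 = 135.1 rad/s, so P_max = T_max·ω = 3.078×10^5 W.

308 kW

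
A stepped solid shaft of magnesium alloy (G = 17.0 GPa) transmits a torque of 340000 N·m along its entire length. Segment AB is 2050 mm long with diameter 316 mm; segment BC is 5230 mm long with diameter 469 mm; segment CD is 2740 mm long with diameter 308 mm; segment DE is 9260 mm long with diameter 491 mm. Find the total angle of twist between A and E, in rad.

J_AB = π(0.316)⁴/32 = 9.79×10^-4 m⁴; J_BC = π(0.469)⁴/32 = 4.75×10^-3 m⁴; J_CD = π(0.308)⁴/32 = 8.83×10^-4 m⁴; J_DE = π(0.491)⁴/32 = 5.71×10^-3 m⁴.
θ = (T/G)·Σ L_i/J_i = (340000/17.0×10⁹)·(2.05/9.79×10^-4 + 5.23/4.75×10^-3 + 2.74/8.83×10^-4 + 9.26/5.71×10^-3) = 0.1584 rad.

0.158 rad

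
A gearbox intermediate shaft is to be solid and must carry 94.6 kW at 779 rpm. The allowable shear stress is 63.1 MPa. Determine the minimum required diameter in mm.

45.4 mm

ω = 2π·779/60 = 81.58 rad/s, so T = P/ω = 94.6×10³ / 81.58 = 1160 N·m.
For a solid shaft τ_max = 16T/(πd³), so d = (16T/(π τ_allow))^(1/3) = (16·1160/(π·6.31×10^7))^(1/3) = 0.04540 m.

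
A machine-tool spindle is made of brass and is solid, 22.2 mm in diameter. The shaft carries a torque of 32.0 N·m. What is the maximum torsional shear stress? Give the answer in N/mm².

14.9 N/mm²

J = πd⁴/32 = π(0.0222)⁴/32 = 2.385×10^-8 m⁴.
τ_max = T·r/J = 32.00 × 0.0111 / 2.385×10^-8 = 1.490×10^7 Pa.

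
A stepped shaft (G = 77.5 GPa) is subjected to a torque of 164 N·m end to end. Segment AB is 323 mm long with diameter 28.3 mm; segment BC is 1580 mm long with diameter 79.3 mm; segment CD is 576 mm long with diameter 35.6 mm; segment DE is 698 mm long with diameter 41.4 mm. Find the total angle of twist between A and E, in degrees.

1.41°

J_AB = π(0.0283)⁴/32 = 6.30×10^-8 m⁴; J_BC = π(0.0793)⁴/32 = 3.88×10^-6 m⁴; J_CD = π(0.0356)⁴/32 = 1.58×10^-7 m⁴; J_DE = π(0.0414)⁴/32 = 2.88×10^-7 m⁴.
θ = (T/G)·Σ L_i/J_i = (164.0/77.5×10⁹)·(0.323/6.30×10^-8 + 1.58/3.88×10^-6 + 0.576/1.58×10^-7 + 0.698/2.88×10^-7) = 0.02457 rad.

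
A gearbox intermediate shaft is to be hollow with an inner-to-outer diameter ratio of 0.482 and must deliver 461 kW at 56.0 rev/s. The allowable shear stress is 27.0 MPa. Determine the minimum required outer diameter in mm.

63.9 mm

ω = 2π·56.0 = 351.9 rad/s, so T = P/ω = 461×10³ / 351.9 = 1310 N·m.
For a hollow shaft with d_i/d_o = 0.482: τ_max = 16T/(π d_o³ (1−k⁴)), so d_o = [16T/(π τ_allow (1−k⁴))]^(1/3) = [16·1310/(π·2.70×10^7·0.9460)]^(1/3) = 0.06393 m.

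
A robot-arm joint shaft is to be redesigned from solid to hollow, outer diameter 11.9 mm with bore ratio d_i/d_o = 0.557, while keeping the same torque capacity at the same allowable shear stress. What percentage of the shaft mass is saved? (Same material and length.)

26.2 %

Equal τ_max and T ⇒ the solid shaft needs d_s³ = d_o³(1−k⁴), so d_s = 11.9·(1−0.557⁴)^(1/3) = 11.51 mm.
Area ratio A_h/A_s = d_o²(1−k²)/d_s² = (1−k²)/(1−k⁴)^(2/3) = 0.7379.
Mass saving = 1 − 0.7379 = 26.2 %.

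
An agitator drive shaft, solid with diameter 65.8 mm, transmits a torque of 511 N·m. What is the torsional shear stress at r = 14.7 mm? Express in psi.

592 psi

J = πd⁴/32 = π(0.0658)⁴/32 = 1.840×10^-6 m⁴.
Shear stress varies linearly with radius: τ = T·r/J = 511.0 × 0.0147 / 1.840×10^-6 = 4.082×10^6 Pa.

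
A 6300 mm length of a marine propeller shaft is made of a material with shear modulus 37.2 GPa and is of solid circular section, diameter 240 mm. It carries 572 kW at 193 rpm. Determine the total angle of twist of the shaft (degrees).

ω = 2π·193/60 = 20.21 rad/s, so T = P/ω = 572×10³ / 20.21 = 28300 N·m.
J = πd⁴/32 = π(0.240)⁴/32 = 3.257×10^-4 m⁴.
θ = T·L/(G·J) = 28300 × 6.30 / (37.2×10⁹ × 3.257×10^-4) = 0.01472 rad.

0.843°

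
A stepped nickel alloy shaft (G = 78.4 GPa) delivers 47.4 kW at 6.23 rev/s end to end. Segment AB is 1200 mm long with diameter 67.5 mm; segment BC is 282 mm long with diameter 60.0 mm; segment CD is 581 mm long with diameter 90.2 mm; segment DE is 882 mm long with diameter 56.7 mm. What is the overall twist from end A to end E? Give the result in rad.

ω = 2π·6.23 = 39.14 rad/s, so T = P/ω = 47.4×10³ / 39.14 = 1211 N·m.
J_AB = π(0.0675)⁴/32 = 2.04×10^-6 m⁴; J_BC = π(0.0600)⁴/32 = 1.27×10^-6 m⁴; J_CD = π(0.0902)⁴/32 = 6.50×10^-6 m⁴; J_DE = π(0.0567)⁴/32 = 1.01×10^-6 m⁴.
θ = (T/G)·Σ L_i/J_i = (1211/78.4×10⁹)·(1.20/2.04×10^-6 + 0.282/1.27×10^-6 + 0.581/6.50×10^-6 + 0.882/1.01×10^-6) = 0.02732 rad.

0.0273 rad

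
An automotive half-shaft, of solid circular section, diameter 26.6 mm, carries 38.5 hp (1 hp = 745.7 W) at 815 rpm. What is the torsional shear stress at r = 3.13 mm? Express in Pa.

ω = 2π·815/60 = 85.35 rad/s, so T = P/ω = 38.5×745.7 / 85.35 = 336.4 N·m.
J = πd⁴/32 = π(0.0266)⁴/32 = 4.915×10^-8 m⁴.
Shear stress varies linearly with radius: τ = T·r/J = 336.4 × 0.00313 / 4.915×10^-8 = 2.142×10^7 Pa.

2.14e7 Pa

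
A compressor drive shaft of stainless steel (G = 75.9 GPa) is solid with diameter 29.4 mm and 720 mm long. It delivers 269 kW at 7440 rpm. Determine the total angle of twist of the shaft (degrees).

2.56°

ω = 2π·7440/60 = 779.1 rad/s, so T = P/ω = 269×10³ / 779.1 = 345.3 N·m.
J = πd⁴/32 = π(0.0294)⁴/32 = 7.335×10^-8 m⁴.
θ = T·L/(G·J) = 345.3 × 0.720 / (75.9×10⁹ × 7.335×10^-8) = 0.04465 rad.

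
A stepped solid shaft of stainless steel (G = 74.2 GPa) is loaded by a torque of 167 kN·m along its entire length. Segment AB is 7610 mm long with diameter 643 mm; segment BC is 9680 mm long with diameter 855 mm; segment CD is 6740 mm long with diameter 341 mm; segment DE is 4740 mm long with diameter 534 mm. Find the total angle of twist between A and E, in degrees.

J_AB = π(0.643)⁴/32 = 0.0168 m⁴; J_BC = π(0.855)⁴/32 = 0.0525 m⁴; J_CD = π(0.341)⁴/32 = 1.33×10^-3 m⁴; J_DE = π(0.534)⁴/32 = 7.98×10^-3 m⁴.
θ = (T/G)·Σ L_i/J_i = (167000/74.2×10⁹)·(7.61/0.0168 + 9.68/0.0525 + 6.74/1.33×10^-3 + 4.74/7.98×10^-3) = 0.01420 rad.

0.814°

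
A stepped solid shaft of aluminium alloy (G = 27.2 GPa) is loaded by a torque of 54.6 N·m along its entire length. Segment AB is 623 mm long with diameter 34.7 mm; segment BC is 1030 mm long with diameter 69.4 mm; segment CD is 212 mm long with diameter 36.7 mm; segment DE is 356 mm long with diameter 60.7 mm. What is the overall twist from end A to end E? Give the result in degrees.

0.723°

J_AB = π(0.0347)⁴/32 = 1.42×10^-7 m⁴; J_BC = π(0.0694)⁴/32 = 2.28×10^-6 m⁴; J_CD = π(0.0367)⁴/32 = 1.78×10^-7 m⁴; J_DE = π(0.0607)⁴/32 = 1.33×10^-6 m⁴.
θ = (T/G)·Σ L_i/J_i = (54.60/27.2×10⁹)·(0.623/1.42×10^-7 + 1.03/2.28×10^-6 + 0.212/1.78×10^-7 + 0.356/1.33×10^-6) = 0.01262 rad.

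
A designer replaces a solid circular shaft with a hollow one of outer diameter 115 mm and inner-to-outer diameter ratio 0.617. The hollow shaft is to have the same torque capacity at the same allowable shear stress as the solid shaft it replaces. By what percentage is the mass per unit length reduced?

Equal τ_max and T ⇒ the solid shaft needs d_s³ = d_o³(1−k⁴), so d_s = 115·(1−0.617⁴)^(1/3) = 109.2 mm.
Area ratio A_h/A_s = d_o²(1−k²)/d_s² = (1−k²)/(1−k⁴)^(2/3) = 0.6874.
Mass saving = 1 − 0.6874 = 31.3 %.

31.3 %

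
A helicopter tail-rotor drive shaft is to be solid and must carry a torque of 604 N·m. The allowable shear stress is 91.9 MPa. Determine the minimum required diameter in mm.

For a solid shaft τ_max = 16T/(πd³), so d = (16T/(π τ_allow))^(1/3) = (16·604.0/(π·9.19×10^7))^(1/3) = 0.03223 m.

32.2 mm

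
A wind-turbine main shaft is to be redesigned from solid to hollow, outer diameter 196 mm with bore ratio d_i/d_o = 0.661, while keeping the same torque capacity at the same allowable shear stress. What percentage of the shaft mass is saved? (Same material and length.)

35.2 %

Equal τ_max and T ⇒ the solid shaft needs d_s³ = d_o³(1−k⁴), so d_s = 196·(1−0.661⁴)^(1/3) = 182.6 mm.
Area ratio A_h/A_s = d_o²(1−k²)/d_s² = (1−k²)/(1−k⁴)^(2/3) = 0.6485.
Mass saving = 1 − 0.6485 = 35.2 %.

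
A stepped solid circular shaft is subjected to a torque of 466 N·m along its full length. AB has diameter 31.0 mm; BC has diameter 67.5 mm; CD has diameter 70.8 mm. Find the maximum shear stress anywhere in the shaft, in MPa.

79.7 MPa

Under the same torque, τ_max = 16T/(πd³) is largest where d is smallest — segment AB (d = 31.0 mm).
τ_max = 16·466.0/(π·(0.0310)³) = 7.967×10^7 Pa.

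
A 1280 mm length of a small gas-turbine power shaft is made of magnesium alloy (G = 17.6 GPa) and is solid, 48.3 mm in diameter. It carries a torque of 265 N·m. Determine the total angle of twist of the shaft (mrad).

J = πd⁴/32 = π(0.0483)⁴/32 = 5.343×10^-7 m⁴.
θ = T·L/(G·J) = 265.0 × 1.28 / (17.6×10⁹ × 5.343×10^-7) = 0.03607 rad.

36.1 mrad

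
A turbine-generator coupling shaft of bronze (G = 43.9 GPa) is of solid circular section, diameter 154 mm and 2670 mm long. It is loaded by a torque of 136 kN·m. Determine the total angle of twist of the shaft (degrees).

J = πd⁴/32 = π(0.154)⁴/32 = 5.522×10^-5 m⁴.
θ = T·L/(G·J) = 136000 × 2.67 / (43.9×10⁹ × 5.522×10^-5) = 0.1498 rad.

8.58°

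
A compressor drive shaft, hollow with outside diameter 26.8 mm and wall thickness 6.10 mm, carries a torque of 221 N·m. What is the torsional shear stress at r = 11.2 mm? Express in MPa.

53.6 MPa

J = π(d_o⁴ − d_i⁴)/32 = π(0.0268⁴ − 0.0146⁴)/32 = 4.618×10^-8 m⁴.
Shear stress varies linearly with radius: τ = T·r/J = 221.0 × 0.0112 / 4.618×10^-8 = 5.359×10^7 Pa.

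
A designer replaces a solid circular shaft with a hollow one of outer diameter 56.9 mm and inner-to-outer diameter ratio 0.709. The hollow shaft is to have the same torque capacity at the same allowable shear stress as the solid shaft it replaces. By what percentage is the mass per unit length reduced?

39.6 %

Equal τ_max and T ⇒ the solid shaft needs d_s³ = d_o³(1−k⁴), so d_s = 56.9·(1−0.709⁴)^(1/3) = 51.64 mm.
Area ratio A_h/A_s = d_o²(1−k²)/d_s² = (1−k²)/(1−k⁴)^(2/3) = 0.6039.
Mass saving = 1 − 0.6039 = 39.6 %.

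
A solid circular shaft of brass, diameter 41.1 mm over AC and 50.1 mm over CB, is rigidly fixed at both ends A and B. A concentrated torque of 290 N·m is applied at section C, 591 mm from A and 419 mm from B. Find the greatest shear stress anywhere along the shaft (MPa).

Compatibility: T_A·a/J_AC = T_B·b/J_CB with T_A + T_B = T₀.
J_AC = 2.80×10^-7 m⁴, J_CB = 6.19×10^-7 m⁴, so T_A = T₀·(J_AC/a)/((J_AC/a)+(J_CB/b)) = 70.49 N·m, T_B = 219.5 N·m.
τ in each portion: τ_AC = 5.17×10^6 Pa, τ_CB = 8.89×10^6 Pa; maximum is in CB.
τ_max = T_CB·r/J = 219.5·0.0250/6.19×10^-7 = 8.890×10^6 Pa.

8.89 MPa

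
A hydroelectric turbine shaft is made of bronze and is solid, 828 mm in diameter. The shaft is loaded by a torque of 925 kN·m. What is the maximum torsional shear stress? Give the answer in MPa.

J = πd⁴/32 = π(0.828)⁴/32 = 0.04614 m⁴.
τ_max = T·r/J = 925000 × 0.414 / 0.04614 = 8.299×10^6 Pa.

8.30 MPa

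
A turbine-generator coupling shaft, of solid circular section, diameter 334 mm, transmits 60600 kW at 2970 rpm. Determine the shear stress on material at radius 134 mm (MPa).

ω = 2π·2970/60 = 311.0 rad/s, so T = P/ω = 60600×10³ / 311.0 = 194800 N·m.
J = πd⁴/32 = π(0.334)⁴/32 = 1.222×10^-3 m⁴.
Shear stress varies linearly with radius: τ = T·r/J = 194800 × 0.134 / 1.222×10^-3 = 2.137×10^7 Pa.

21.4 MPa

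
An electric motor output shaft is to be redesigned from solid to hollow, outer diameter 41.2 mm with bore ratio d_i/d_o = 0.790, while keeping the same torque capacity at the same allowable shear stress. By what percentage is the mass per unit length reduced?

Equal τ_max and T ⇒ the solid shaft needs d_s³ = d_o³(1−k⁴), so d_s = 41.2·(1−0.790⁴)^(1/3) = 34.95 mm.
Area ratio A_h/A_s = d_o²(1−k²)/d_s² = (1−k²)/(1−k⁴)^(2/3) = 0.5223.
Mass saving = 1 − 0.5223 = 47.8 %.

47.8 %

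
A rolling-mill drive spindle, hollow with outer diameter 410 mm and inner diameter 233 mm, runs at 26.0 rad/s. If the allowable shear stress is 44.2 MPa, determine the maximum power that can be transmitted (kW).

J = π(d_o⁴ − d_i⁴)/32 = π(0.410⁴ − 0.233⁴)/32 = 2.485×10^-3 m⁴.
T_max = τ_allow·J/r = 4.42×10^7 × 2.485×10^-3 / 0.205 = 535800 N·m.
ω = 26.0 rad/s, so P_max = T_max·ω = 1.393×10^7 W.

13900 kW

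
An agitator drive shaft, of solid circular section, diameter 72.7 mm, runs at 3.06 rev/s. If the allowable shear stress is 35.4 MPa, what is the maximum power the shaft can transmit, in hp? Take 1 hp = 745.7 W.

J = πd⁴/32 = π(0.0727)⁴/32 = 2.742×10^-6 m⁴.
T_max = τ_allow·J/r = 3.54×10^7 × 2.742×10^-6 / 0.0364 = 2671 N·m.
ω = 2π·3.06 = 19.23 rad/s, so P_max = T_max·ω = 5.135×10^4 W.

68.9 hp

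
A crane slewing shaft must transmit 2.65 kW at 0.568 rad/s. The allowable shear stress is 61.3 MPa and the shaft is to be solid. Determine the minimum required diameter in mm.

ω = 0.568 rad/s, so T = P/ω = 2.65×10³ / 0.5680 = 4665 N·m.
For a solid shaft τ_max = 16T/(πd³), so d = (16T/(π τ_allow))^(1/3) = (16·4665/(π·6.13×10^7))^(1/3) = 0.07291 m.

72.9 mm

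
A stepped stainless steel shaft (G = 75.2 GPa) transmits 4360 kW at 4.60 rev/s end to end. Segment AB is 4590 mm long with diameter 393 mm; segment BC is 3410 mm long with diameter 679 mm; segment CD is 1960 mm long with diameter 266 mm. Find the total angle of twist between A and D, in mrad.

12.3 mrad

ω = 2π·4.60 = 28.90 rad/s, so T = P/ω = 4360×10³ / 28.90 = 150900 N·m.
J_AB = π(0.393)⁴/32 = 2.34×10^-3 m⁴; J_BC = π(0.679)⁴/32 = 0.0209 m⁴; J_CD = π(0.266)⁴/32 = 4.92×10^-4 m⁴.
θ = (T/G)·Σ L_i/J_i = (150900/75.2×10⁹)·(4.59/2.34×10^-3 + 3.41/0.0209 + 1.96/4.92×10^-4) = 0.01226 rad.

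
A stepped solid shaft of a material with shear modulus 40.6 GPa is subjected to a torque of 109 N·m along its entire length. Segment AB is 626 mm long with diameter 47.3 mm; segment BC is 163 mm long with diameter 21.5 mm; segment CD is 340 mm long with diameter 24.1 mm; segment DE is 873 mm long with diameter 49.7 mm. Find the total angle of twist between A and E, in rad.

J_AB = π(0.0473)⁴/32 = 4.91×10^-7 m⁴; J_BC = π(0.0215)⁴/32 = 2.10×10^-8 m⁴; J_CD = π(0.0241)⁴/32 = 3.31×10^-8 m⁴; J_DE = π(0.0497)⁴/32 = 5.99×10^-7 m⁴.
θ = (T/G)·Σ L_i/J_i = (109.0/40.6×10⁹)·(0.626/4.91×10^-7 + 0.163/2.10×10^-8 + 0.340/3.31×10^-8 + 0.873/5.99×10^-7) = 0.05576 rad.

0.0558 rad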